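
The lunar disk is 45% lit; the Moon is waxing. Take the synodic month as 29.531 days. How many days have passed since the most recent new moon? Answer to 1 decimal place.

From f = (1 − cos θ)/2: cos θ = 1 − 2×0.45 = 0.100; arccos → 84.3°.
The Moon is waxing (0°–180°), so θ = 84.3° directly.
That fraction of the synodic month is 84.3/360 × 29.531 d ≈ 6.91 d.

6.9 days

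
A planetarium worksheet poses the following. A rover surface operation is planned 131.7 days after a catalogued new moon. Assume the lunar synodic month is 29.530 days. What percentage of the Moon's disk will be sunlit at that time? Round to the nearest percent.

131.7/29.530 = 4.460 lunations, so 4 complete cycles and 13.58 d into the next.
Phase angle: θ = 360°·(13.58 d)/(29.530 d) = 165.6°.
cos 165.6° = (-0.968), so f = (1 − (-0.968))/2 = 0.984, so 98%.

98%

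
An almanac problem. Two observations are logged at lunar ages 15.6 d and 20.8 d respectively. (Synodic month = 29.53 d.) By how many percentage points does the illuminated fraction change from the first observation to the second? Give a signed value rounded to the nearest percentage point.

-35 pp

θ₁ = 360° × 15.6/29.53 = 190.2°, f₁ = (1 − cos θ₁)/2 = 0.992.
θ₂ = 360° × 20.8/29.53 = 253.6°, f₂ = (1 − cos θ₂)/2 = 0.641.
Change = f₂ − f₁ = -0.351 → -35 percentage points.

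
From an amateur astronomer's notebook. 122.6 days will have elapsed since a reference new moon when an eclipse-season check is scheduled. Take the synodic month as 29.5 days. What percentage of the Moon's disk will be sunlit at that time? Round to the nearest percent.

122.6/29.5 = 4.156 lunations, so 4 complete cycles and 4.60 d into the next.
Phase angle: θ = 360°·(4.60 d)/(29.5 d) = 56.1°.
Illuminated fraction = (1 − cos 56.1°)/2 = (1 − 0.557)/2 ≈ 0.221, so 22%.

22%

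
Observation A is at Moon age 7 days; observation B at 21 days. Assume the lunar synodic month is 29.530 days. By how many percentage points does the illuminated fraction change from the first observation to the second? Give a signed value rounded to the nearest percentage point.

First observation: θ = 360°·7/29.530 = 85.3°, so f = 0.459.
Second observation: θ = 256.0°, f = 0.621.
Δf = 0.621 − 0.459 = +0.162, i.e. +16 pp.

+16 percentage points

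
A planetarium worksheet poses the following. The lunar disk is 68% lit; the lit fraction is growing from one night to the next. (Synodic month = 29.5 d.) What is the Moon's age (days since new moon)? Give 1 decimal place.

From f = (1 − cos θ)/2: cos θ = 1 − 2×0.68 = -0.360; arccos → 111.1°.
Before full moon the principal value applies: θ = 111.1°.
That fraction of the synodic month is 111.1/360 × 29.5 d ≈ 9.10 d.

9.1 days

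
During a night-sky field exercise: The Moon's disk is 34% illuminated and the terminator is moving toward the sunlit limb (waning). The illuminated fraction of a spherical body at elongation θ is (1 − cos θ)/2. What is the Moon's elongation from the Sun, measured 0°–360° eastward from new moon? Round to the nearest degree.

289°

Invert f = (1 − cos θ)/2 to get cos θ = 1 − 2(0.34) = 0.320, hence θ₀ = arccos 0.320 = 71.3°.
A waning Moon lies in 180°–360°, so θ = 360° − 71.3° = 288.7°.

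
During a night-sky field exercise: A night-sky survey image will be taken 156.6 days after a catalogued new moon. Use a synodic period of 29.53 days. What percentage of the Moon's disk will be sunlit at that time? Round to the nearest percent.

Reduce mod P: 156.6 − 5×29.53 = 8.95 d into the current lunation.
The Moon has covered 8.95/29.53 of its cycle, so θ ≈ 360° × 8.95/29.53 = 109.1°.
With cos θ = (-0.327), the lit fraction is (1 − (-0.327))/2 ≈ 0.664, so 66%.

66%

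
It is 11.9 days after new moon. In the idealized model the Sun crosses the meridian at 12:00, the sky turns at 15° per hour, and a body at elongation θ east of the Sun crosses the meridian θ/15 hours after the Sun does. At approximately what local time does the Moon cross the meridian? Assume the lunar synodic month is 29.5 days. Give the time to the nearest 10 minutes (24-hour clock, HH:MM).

Phase angle: θ = 360°·(11.9 d)/(29.5 d) = 145.2°.
The Moon trails the Sun by θ/15 = 145.2/15 ≈ 9.68 hours.
12:00 + 9.681 h ≈ 21:41 → 21:40 to the nearest ten minutes.

21:40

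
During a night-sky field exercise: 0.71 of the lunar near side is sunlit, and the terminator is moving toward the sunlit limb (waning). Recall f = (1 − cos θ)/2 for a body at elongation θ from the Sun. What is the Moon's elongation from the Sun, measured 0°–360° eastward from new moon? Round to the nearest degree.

245°

cos θ = 1 − 2f = -0.420, giving a principal value of 114.8°.
Waning ⇒ past full, so θ = 360° − 114.8° = 245.2°.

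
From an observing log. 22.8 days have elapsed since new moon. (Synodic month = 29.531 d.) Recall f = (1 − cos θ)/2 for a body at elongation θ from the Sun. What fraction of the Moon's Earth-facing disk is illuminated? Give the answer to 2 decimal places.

0.43

Elongation θ = 360° × 22.8/29.531 ≈ 277.9°.
With cos θ = 0.138, the lit fraction is (1 − 0.138)/2 ≈ 0.431.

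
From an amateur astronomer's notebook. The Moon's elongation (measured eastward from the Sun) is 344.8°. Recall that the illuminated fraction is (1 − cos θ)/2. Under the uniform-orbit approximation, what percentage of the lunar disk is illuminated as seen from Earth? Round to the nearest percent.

2%

cos 344.8° = 0.965, so f = (1 − 0.965)/2 = 0.017, i.e. 2%.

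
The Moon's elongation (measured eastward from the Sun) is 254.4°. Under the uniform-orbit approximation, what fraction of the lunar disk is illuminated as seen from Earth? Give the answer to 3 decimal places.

cos 254.4° = (-0.269), so f = (1 − (-0.269))/2 = 0.634.

0.634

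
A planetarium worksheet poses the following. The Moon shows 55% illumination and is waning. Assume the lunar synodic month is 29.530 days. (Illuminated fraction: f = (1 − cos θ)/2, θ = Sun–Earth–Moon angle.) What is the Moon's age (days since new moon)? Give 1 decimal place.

cos θ = 1 − 2f = -0.100, giving a principal value of 95.7°.
Waning ⇒ past full, so θ = 360° − 95.7° = 264.3°.
At 360°/29.530 d per day, 264.3° corresponds to 21.68 days.

21.7 days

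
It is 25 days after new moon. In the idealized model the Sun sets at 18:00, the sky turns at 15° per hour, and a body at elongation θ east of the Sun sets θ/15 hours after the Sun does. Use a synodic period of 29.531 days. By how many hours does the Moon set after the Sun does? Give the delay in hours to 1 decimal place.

20.3 h

The Moon has covered 25/29.531 of its cycle, so θ ≈ 360° × 25/29.531 = 304.8°.
Delay after the Sun = 304.8° / (15°/h) ≈ 20.32 h.
So the Moon sets 20.32 h after the Sun.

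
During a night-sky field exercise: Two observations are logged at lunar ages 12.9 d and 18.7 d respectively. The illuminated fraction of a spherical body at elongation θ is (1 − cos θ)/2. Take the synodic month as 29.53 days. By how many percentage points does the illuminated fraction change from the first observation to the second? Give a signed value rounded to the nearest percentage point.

θ₁ = 360° × 12.9/29.53 = 157.3°, f₁ = (1 − cos θ₁)/2 = 0.961.
θ₂ = 360° × 18.7/29.53 = 228.0°, f₂ = (1 − cos θ₂)/2 = 0.835.
Change = f₂ − f₁ = -0.126 → -13 percentage points.

-13 percentage points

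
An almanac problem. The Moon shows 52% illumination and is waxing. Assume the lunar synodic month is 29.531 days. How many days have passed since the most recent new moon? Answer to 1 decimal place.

Invert f = (1 − cos θ)/2 to get cos θ = 1 − 2(0.52) = -0.040, hence θ₀ = arccos -0.040 = 92.3°.
Before full moon the principal value applies: θ = 92.3°.
That fraction of the synodic month is 92.3/360 × 29.531 d ≈ 7.57 d.

7.6 days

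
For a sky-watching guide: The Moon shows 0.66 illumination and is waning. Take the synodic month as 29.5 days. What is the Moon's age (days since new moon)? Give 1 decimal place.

From f = (1 − cos θ)/2: cos θ = 1 − 2×0.66 = -0.320; arccos → 108.7°.
A waning Moon lies in 180°–360°, so θ = 360° − 108.7° = 251.3°.
That fraction of the synodic month is 251.3/360 × 29.5 d ≈ 20.60 d.

20.6 days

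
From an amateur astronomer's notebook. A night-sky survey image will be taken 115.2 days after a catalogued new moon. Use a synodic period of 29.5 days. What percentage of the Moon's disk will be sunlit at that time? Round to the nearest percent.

9%

115.2/29.5 = 3.905 lunations, so 3 complete cycles and 26.70 d into the next.
The Moon has covered 26.70/29.5 of its cycle, so θ ≈ 360° × 26.70/29.5 = 325.8°.
Illuminated fraction = (1 − cos 325.8°)/2 = (1 − 0.827)/2 ≈ 0.086, so 9%.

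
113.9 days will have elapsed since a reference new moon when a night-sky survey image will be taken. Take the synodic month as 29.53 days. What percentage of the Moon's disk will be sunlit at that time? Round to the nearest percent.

19%

113.9 d spans 3 complete synodic months (3 × 29.53 = 88.59 d) plus 25.31 d.
The Moon has covered 25.31/29.53 of its cycle, so θ ≈ 360° × 25.31/29.53 = 308.6°.
cos 308.6° = 0.623, so f = (1 − 0.623)/2 = 0.188, so 19%.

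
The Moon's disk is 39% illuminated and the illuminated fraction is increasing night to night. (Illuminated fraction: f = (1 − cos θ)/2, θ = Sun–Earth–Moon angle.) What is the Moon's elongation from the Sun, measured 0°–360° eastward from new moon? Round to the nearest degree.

77°

cos θ = 1 − 2f = 0.220, giving a principal value of 77.3°.
Before full moon the principal value applies: θ = 77.3°.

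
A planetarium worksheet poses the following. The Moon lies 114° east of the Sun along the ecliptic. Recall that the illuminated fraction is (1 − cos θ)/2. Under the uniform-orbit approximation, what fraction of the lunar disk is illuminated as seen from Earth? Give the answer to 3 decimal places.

Half-versine of 114°: (1 − (-0.407))/2 = 0.703.

0.703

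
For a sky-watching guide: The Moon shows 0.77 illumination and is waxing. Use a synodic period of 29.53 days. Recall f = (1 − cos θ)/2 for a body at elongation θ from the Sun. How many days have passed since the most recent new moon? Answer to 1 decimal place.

10.1 days

From f = (1 − cos θ)/2: cos θ = 1 − 2×0.77 = -0.540; arccos → 122.7°.
The Moon is waxing (0°–180°), so θ = 122.7° directly.
At 360°/29.53 d per day, 122.7° corresponds to 10.06 days.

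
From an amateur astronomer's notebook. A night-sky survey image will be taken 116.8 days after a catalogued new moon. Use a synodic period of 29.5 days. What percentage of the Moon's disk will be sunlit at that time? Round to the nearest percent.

Reduce mod P: 116.8 − 3×29.5 = 28.30 d into the current lunation.
The Moon has covered 28.30/29.5 of its cycle, so θ ≈ 360° × 28.30/29.5 = 345.4°.
Illuminated fraction = (1 − cos 345.4°)/2 = (1 − 0.968)/2 ≈ 0.016, so 2%.

2%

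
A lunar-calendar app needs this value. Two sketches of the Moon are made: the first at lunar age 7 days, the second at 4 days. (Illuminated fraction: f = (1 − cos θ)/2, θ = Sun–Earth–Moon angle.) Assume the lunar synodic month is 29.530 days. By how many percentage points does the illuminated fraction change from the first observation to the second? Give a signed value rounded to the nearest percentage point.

-29 pp

First observation: θ = 360°·7/29.530 = 85.3°, so f = 0.459.
Second observation: θ = 48.8°, f = 0.170.
Δf = 0.170 − 0.459 = -0.289, i.e. -29 pp.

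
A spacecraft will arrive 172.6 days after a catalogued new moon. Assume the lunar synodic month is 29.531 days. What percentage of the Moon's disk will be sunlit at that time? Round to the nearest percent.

172.6/29.531 = 5.845 lunations, so 5 complete cycles and 24.94 d into the next.
Phase angle: θ = 360°·(24.94 d)/(29.531 d) = 304.1°.
cos 304.1° = 0.561, so f = (1 − 0.561)/2 = 0.220, so 22%.

22%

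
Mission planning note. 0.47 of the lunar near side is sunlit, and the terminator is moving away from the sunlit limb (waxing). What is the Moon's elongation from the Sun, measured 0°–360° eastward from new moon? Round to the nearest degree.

cos θ = 1 − 2f = 0.060, giving a principal value of 86.6°.
The Moon is waxing (0°–180°), so θ = 86.6° directly.

87°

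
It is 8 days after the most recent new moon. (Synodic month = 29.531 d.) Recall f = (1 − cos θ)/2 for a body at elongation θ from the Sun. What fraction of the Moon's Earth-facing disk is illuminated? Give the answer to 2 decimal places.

The Moon has covered 8/29.531 of its cycle, so θ ≈ 360° × 8/29.531 = 97.5°.
Illuminated fraction = (1 − cos 97.5°)/2 = (1 − (-0.131))/2 ≈ 0.565.

0.57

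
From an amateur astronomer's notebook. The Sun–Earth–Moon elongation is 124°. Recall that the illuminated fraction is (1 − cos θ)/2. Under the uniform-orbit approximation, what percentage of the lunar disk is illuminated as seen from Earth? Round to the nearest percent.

78%

Half-versine of 124°: (1 − (-0.559))/2 = 0.780, i.e. 78%.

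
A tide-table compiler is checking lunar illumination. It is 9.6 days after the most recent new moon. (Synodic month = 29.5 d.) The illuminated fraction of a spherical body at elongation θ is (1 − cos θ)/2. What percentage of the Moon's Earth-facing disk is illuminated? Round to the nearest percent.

73%

Phase angle: θ = 360°·(9.6 d)/(29.5 d) = 117.2°.
With cos θ = (-0.456), the lit fraction is (1 − (-0.456))/2 ≈ 0.728, so 73%.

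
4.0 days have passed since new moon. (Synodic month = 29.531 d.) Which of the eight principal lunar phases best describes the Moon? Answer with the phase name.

θ ≈ 360° × 4.0/29.531 = 49°, which falls in the waxing crescent sector.

waxing crescent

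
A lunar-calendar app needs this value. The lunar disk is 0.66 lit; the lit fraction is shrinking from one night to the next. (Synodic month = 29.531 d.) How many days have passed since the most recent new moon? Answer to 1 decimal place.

20.6 days

From f = (1 − cos θ)/2: cos θ = 1 − 2×0.66 = -0.320; arccos → 108.7°.
Waning ⇒ past full, so θ = 360° − 108.7° = 251.3°.
At 360°/29.531 d per day, 251.3° corresponds to 20.62 days.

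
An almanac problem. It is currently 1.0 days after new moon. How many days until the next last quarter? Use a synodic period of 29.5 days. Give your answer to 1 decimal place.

21.1 days

Last quarter occurs at elongation 270°, i.e. at age 29.5 × 270/360 = 22.125 d.
So 21.125 days remain (22.125 − 1.0).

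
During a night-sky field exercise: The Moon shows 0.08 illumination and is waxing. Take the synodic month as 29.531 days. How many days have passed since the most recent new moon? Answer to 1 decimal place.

cos θ = 1 − 2f = 0.840, giving a principal value of 32.9°.
The Moon is waxing (0°–180°), so θ = 32.9° directly.
That fraction of the synodic month is 32.9/360 × 29.531 d ≈ 2.70 d.

2.7 days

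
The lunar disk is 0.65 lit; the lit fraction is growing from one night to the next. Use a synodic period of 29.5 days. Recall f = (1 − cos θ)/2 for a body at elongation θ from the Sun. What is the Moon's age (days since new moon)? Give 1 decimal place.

8.8 days

cos θ = 1 − 2f = -0.300, giving a principal value of 107.5°.
The Moon is waxing (0°–180°), so θ = 107.5° directly.
Age = 29.5 × 107.5°/360° ≈ 8.81 days.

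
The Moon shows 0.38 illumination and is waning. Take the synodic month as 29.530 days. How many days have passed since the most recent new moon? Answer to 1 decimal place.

Invert f = (1 − cos θ)/2 to get cos θ = 1 − 2(0.38) = 0.240, hence θ₀ = arccos 0.240 = 76.1°.
Since the Moon is past full (waning), take the reflex angle: θ = 360° − 76.1° = 283.9°.
At 360°/29.530 d per day, 283.9° corresponds to 23.29 days.

23.3 days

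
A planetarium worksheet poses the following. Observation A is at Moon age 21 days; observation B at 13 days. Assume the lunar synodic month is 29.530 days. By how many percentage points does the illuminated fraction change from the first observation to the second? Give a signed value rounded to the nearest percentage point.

First observation: θ = 360°·21/29.530 = 256.0°, so f = 0.621.
Second observation: θ = 158.5°, f = 0.965.
Δf = 0.965 − 0.621 = +0.344, i.e. +34 pp.

+34 pp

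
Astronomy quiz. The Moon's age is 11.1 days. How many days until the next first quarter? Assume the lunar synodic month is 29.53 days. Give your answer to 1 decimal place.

25.8 days

First quarter is 0.25 of the way through the cycle: age 0.25 × 29.53 = 7.383 d.
Already past this cycle's first quarter; the next is at 7.383 + 29.53 = 36.913 d, so 36.913 − 11.1 = 25.813 days.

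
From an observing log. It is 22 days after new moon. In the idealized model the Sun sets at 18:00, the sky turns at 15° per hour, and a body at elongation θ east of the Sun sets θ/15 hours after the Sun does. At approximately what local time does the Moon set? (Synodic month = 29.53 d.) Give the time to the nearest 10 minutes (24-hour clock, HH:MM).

11:50

Elongation θ = 360° × 22/29.53 ≈ 268.2°.
Delay after the Sun = 268.2° / (15°/h) ≈ 17.88 h.
18:00 + 17.880 h ≈ 11:53 → 11:50 to the nearest ten minutes.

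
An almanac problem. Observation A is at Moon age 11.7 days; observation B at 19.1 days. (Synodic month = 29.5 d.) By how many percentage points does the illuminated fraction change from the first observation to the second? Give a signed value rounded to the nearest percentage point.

First observation: θ = 360°·11.7/29.5 = 142.8°, so f = 0.898.
Second observation: θ = 233.1°, f = 0.800.
Δf = 0.800 − 0.898 = -0.098, i.e. -10 pp.

-10 pp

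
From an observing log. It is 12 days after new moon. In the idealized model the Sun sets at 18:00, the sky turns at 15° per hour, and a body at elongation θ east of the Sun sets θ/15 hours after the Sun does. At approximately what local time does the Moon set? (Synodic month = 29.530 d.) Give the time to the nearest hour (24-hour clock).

04:00

Phase angle: θ = 360°·(12 d)/(29.530 d) = 146.3°.
The Moon trails the Sun by θ/15 = 146.3/15 ≈ 9.75 hours.
18:00 + 9.75 h ≈ 03:45 → 04:00 to the nearest hour.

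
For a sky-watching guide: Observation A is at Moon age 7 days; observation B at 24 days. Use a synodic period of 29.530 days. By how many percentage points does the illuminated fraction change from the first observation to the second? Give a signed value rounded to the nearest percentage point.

-15 percentage points

First observation: θ = 360°·7/29.530 = 85.3°, so f = 0.459.
Second observation: θ = 292.6°, f = 0.308.
Δf = 0.308 − 0.459 = -0.151, i.e. -15 pp.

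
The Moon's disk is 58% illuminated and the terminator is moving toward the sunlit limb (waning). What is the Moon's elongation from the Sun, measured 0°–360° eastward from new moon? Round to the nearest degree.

261°

cos θ = 1 − 2f = -0.160, giving a principal value of 99.2°.
Waning ⇒ past full, so θ = 360° − 99.2° = 260.8°.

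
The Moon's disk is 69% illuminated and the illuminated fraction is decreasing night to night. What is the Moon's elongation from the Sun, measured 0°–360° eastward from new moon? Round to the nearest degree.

248°

Invert f = (1 − cos θ)/2 to get cos θ = 1 − 2(0.69) = -0.380, hence θ₀ = arccos -0.380 = 112.3°.
Waning ⇒ past full, so θ = 360° − 112.3° = 247.7°.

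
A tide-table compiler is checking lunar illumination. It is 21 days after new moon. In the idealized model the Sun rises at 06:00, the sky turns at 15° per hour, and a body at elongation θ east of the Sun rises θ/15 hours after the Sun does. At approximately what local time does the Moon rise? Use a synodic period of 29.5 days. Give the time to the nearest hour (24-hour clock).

23:00

Phase angle: θ = 360°·(21 d)/(29.5 d) = 256.3°.
The Moon trails the Sun by θ/15 = 256.3/15 ≈ 17.08 hours.
06:00 + 17.08 h ≈ 23:05 → 23:00 to the nearest hour.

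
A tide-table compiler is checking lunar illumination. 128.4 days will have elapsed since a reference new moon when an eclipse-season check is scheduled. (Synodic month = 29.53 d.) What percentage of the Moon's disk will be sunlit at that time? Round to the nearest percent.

128.4/29.53 = 4.348 lunations, so 4 complete cycles and 10.28 d into the next.
Elongation θ = 360° × 10.28/29.53 ≈ 125.3°.
cos 125.3° = (-0.578), so f = (1 − (-0.578))/2 = 0.789, so 79%.

79%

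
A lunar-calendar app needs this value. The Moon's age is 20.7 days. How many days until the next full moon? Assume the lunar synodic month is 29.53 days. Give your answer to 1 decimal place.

23.6 days

Full moon is 0.5 of the way through the cycle: age 0.5 × 29.53 = 14.765 d.
This lunation's full moon (14.765 d) has passed, so add one period: 44.295 − 20.7 = 23.595 days.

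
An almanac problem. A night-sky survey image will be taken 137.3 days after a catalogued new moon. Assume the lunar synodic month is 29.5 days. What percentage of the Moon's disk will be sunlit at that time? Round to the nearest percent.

137.3 d spans 4 complete synodic months (4 × 29.5 = 118.00 d) plus 19.30 d.
The Moon has covered 19.30/29.5 of its cycle, so θ ≈ 360° × 19.30/29.5 = 235.5°.
Illuminated fraction = (1 − cos 235.5°)/2 = (1 − (-0.566))/2 ≈ 0.783, so 78%.

78%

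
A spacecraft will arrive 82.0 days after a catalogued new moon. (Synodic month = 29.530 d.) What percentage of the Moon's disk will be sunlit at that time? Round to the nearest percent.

82.0 d spans 2 complete synodic months (2 × 29.530 = 59.06 d) plus 22.94 d.
Phase angle: θ = 360°·(22.94 d)/(29.530 d) = 279.7°.
With cos θ = 0.168, the lit fraction is (1 − 0.168)/2 ≈ 0.416, so 42%.

42%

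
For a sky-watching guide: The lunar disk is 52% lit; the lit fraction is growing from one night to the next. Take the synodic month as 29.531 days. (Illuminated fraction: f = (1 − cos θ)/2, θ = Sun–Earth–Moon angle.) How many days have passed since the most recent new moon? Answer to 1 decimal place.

From f = (1 − cos θ)/2: cos θ = 1 − 2×0.52 = -0.040; arccos → 92.3°.
Before full moon the principal value applies: θ = 92.3°.
At 360°/29.531 d per day, 92.3° corresponds to 7.57 days.

7.6 days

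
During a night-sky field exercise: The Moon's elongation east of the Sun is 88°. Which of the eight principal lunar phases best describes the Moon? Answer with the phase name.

The first quarter sector spans roughly 68°–112°; 88° falls inside it.

first quarter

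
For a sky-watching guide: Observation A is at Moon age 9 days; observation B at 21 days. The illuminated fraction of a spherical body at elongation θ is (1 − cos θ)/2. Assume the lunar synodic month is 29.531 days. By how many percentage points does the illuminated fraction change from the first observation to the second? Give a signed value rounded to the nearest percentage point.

θ₁ = 360° × 9/29.531 = 109.7°, f₁ = (1 − cos θ₁)/2 = 0.669.
θ₂ = 360° × 21/29.531 = 256.0°, f₂ = (1 − cos θ₂)/2 = 0.621.
Change = f₂ − f₁ = -0.048 → -5 percentage points.

-5 percentage points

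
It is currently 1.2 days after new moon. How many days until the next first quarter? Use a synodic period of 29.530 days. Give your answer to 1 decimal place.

First quarter occurs at elongation 90°, i.e. at age 29.530 × 90/360 = 7.383 d.
So 6.183 days remain (7.383 − 1.2).

6.2 days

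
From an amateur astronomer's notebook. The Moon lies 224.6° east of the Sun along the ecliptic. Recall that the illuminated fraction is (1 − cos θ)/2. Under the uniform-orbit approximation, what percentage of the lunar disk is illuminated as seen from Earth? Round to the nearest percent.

f = (1 − cos 224.6°)/2 = (1 − (-0.712))/2 ≈ 0.856, i.e. 86%.

86%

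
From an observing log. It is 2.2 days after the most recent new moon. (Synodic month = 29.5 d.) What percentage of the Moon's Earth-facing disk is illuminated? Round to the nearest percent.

Elongation θ = 360° × 2.2/29.5 ≈ 26.8°.
Illuminated fraction = (1 − cos 26.8°)/2 = (1 − 0.892)/2 ≈ 0.054, so 5%.

5%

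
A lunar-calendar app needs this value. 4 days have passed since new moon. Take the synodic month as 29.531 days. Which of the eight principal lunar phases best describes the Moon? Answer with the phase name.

At 4/29.531 of the cycle, θ ≈ 49° — the waxing crescent range.

waxing crescent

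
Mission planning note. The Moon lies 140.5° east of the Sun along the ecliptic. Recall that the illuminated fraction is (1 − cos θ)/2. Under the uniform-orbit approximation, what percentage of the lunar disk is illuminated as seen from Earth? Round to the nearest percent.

cos 140.5° = (-0.772), so f = (1 − (-0.772))/2 = 0.886, i.e. 89%.

89%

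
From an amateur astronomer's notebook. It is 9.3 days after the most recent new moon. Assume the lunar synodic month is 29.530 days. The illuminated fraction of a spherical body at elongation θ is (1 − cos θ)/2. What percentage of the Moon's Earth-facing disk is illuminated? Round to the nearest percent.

70%

Elongation θ = 360° × 9.3/29.530 ≈ 113.4°.
cos 113.4° = (-0.397), so f = (1 − (-0.397))/2 = 0.698, so 70%.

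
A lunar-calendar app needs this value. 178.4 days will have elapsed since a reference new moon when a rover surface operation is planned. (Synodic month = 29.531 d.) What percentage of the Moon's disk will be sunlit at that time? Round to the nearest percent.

2%

178.4/29.531 = 6.041 lunations, so 6 complete cycles and 1.21 d into the next.
Phase angle: θ = 360°·(1.21 d)/(29.531 d) = 14.8°.
With cos θ = 0.967, the lit fraction is (1 − 0.967)/2 ≈ 0.017, so 2%.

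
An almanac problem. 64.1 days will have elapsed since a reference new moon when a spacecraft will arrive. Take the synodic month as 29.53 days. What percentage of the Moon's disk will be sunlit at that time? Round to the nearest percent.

Reduce mod P: 64.1 − 2×29.53 = 5.04 d into the current lunation.
Elongation θ = 360° × 5.04/29.53 ≈ 61.4°.
With cos θ = 0.478, the lit fraction is (1 − 0.478)/2 ≈ 0.261, so 26%.

26%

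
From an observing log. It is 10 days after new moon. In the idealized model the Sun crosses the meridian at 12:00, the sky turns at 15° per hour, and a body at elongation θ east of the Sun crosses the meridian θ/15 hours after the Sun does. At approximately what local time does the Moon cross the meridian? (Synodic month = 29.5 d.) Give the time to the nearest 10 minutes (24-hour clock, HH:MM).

Phase angle: θ = 360°·(10 d)/(29.5 d) = 122.0°.
The Moon trails the Sun by θ/15 = 122.0/15 ≈ 8.14 hours.
12:00 + 8.136 h ≈ 20:08 → 20:10 to the nearest ten minutes.

20:10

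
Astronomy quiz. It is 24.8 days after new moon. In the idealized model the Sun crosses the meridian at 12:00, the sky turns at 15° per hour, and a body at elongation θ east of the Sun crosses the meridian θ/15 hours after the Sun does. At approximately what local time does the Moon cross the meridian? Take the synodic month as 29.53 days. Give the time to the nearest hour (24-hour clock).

Phase angle: θ = 360°·(24.8 d)/(29.53 d) = 302.3°.
The Moon trails the Sun by θ/15 = 302.3/15 ≈ 20.16 hours.
12:00 + 20.16 h ≈ 08:09 → 08:00 to the nearest hour.

08:00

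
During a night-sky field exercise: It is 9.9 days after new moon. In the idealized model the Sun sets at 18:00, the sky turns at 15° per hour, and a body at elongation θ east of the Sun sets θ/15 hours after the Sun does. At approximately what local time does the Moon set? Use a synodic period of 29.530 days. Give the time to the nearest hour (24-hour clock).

The Moon has covered 9.9/29.530 of its cycle, so θ ≈ 360° × 9.9/29.530 = 120.7°.
Delay after the Sun = 120.7° / (15°/h) ≈ 8.05 h.
18:00 + 8.05 h ≈ 02:03 → 02:00 to the nearest hour.

02:00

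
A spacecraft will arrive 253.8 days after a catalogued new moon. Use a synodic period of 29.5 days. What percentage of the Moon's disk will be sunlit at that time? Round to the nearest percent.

90%

253.8/29.5 = 8.603 lunations, so 8 complete cycles and 17.80 d into the next.
The Moon has covered 17.80/29.5 of its cycle, so θ ≈ 360° × 17.80/29.5 = 217.2°.
cos 217.2° = (-0.796), so f = (1 − (-0.796))/2 = 0.898, so 90%.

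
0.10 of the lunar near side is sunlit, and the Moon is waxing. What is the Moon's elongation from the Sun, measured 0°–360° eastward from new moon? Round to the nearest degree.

37°

cos θ = 1 − 2f = 0.800, giving a principal value of 36.9°.
Before full moon the principal value applies: θ = 36.9°.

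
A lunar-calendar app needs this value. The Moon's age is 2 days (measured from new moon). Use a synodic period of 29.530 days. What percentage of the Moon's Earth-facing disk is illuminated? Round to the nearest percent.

Elongation θ = 360° × 2/29.530 ≈ 24.4°.
cos 24.4° = 0.911, so f = (1 − 0.911)/2 = 0.045, so 4%.

4%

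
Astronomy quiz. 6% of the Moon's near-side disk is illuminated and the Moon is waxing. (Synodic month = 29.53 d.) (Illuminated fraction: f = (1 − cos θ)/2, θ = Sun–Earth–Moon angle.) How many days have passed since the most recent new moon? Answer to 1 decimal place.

2.3 days

From f = (1 − cos θ)/2: cos θ = 1 − 2×0.06 = 0.880; arccos → 28.4°.
The Moon is waxing (0°–180°), so θ = 28.4° directly.
Age = 29.53 × 28.4°/360° ≈ 2.33 days.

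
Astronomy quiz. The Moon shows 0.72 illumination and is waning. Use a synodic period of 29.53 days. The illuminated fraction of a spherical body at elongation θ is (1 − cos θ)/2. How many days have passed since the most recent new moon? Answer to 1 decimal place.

From f = (1 − cos θ)/2: cos θ = 1 − 2×0.72 = -0.440; arccos → 116.1°.
Since the Moon is past full (waning), take the reflex angle: θ = 360° − 116.1° = 243.9°.
At 360°/29.53 d per day, 243.9° corresponds to 20.01 days.

20.0 days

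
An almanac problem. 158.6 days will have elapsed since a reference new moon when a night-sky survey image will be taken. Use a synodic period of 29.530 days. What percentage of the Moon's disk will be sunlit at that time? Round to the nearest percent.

84%

158.6 d spans 5 complete synodic months (5 × 29.530 = 147.65 d) plus 10.95 d.
Elongation θ = 360° × 10.95/29.530 ≈ 133.5°.
cos 133.5° = (-0.688), so f = (1 − (-0.688))/2 = 0.844, so 84%.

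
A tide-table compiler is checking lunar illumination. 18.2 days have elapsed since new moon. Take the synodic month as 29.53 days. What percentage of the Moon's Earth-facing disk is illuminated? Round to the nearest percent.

87%

The Moon has covered 18.2/29.53 of its cycle, so θ ≈ 360° × 18.2/29.53 = 221.9°.
Illuminated fraction = (1 − cos 221.9°)/2 = (1 − (-0.745))/2 ≈ 0.872, so 87%.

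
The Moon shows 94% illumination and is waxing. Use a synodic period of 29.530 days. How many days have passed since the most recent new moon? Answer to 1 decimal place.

Invert f = (1 − cos θ)/2 to get cos θ = 1 − 2(0.94) = -0.880, hence θ₀ = arccos -0.880 = 151.6°.
The Moon is waxing (0°–180°), so θ = 151.6° directly.
Age = 29.530 × 151.6°/360° ≈ 12.44 days.

12.4 days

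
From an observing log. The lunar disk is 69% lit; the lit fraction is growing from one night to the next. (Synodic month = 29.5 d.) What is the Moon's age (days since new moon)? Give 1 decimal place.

9.2 days

Invert f = (1 − cos θ)/2 to get cos θ = 1 − 2(0.69) = -0.380, hence θ₀ = arccos -0.380 = 112.3°.
The Moon is waxing (0°–180°), so θ = 112.3° directly.
Age = 29.5 × 112.3°/360° ≈ 9.21 days.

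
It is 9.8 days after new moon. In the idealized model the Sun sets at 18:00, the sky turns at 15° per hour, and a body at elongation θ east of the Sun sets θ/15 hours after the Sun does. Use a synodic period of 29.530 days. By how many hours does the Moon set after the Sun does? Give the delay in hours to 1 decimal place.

8.0 h

The Moon has covered 9.8/29.530 of its cycle, so θ ≈ 360° × 9.8/29.530 = 119.5°.
The Moon trails the Sun by θ/15 = 119.5/15 ≈ 7.96 hours.
So the Moon sets 7.96 h after the Sun.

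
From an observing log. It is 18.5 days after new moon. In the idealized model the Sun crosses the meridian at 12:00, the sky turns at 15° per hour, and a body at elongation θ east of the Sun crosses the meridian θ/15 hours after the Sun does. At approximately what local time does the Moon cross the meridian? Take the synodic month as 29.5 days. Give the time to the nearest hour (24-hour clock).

Elongation θ = 360° × 18.5/29.5 ≈ 225.8°.
At 15° of sky rotation per hour, 225.8° corresponds to a 15.05 h lag.
12:00 + 15.05 h ≈ 03:03 → 03:00 to the nearest hour.

03:00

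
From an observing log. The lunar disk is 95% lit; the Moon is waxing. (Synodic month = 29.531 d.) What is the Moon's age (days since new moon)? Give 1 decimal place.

12.6 days

Invert f = (1 − cos θ)/2 to get cos θ = 1 − 2(0.95) = -0.900, hence θ₀ = arccos -0.900 = 154.2°.
Before full moon the principal value applies: θ = 154.2°.
That fraction of the synodic month is 154.2/360 × 29.531 d ≈ 12.65 d.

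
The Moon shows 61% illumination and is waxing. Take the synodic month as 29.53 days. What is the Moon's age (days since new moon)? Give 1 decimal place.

Invert f = (1 − cos θ)/2 to get cos θ = 1 − 2(0.61) = -0.220, hence θ₀ = arccos -0.220 = 102.7°.
Before full moon the principal value applies: θ = 102.7°.
Age = 29.53 × 102.7°/360° ≈ 8.42 days.

8.4 days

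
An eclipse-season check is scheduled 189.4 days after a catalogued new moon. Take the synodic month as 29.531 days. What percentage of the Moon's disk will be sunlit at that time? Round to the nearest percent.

189.4/29.531 = 6.414 lunations, so 6 complete cycles and 12.21 d into the next.
The Moon has covered 12.21/29.531 of its cycle, so θ ≈ 360° × 12.21/29.531 = 148.9°.
cos 148.9° = (-0.856), so f = (1 − (-0.856))/2 = 0.928, so 93%.

93%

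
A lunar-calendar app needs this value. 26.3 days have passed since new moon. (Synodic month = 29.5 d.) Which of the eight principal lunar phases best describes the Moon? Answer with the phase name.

waning crescent

θ ≈ 360° × 26.3/29.5 = 321°, which falls in the waning crescent sector.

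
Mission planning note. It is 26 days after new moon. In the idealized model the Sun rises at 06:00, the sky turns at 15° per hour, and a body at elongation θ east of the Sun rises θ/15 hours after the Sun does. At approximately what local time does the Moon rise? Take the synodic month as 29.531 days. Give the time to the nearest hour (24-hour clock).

03:00

The Moon has covered 26/29.531 of its cycle, so θ ≈ 360° × 26/29.531 = 317.0°.
At 15° of sky rotation per hour, 317.0° corresponds to a 21.13 h lag.
06:00 + 21.13 h ≈ 03:08 → 03:00 to the nearest hour.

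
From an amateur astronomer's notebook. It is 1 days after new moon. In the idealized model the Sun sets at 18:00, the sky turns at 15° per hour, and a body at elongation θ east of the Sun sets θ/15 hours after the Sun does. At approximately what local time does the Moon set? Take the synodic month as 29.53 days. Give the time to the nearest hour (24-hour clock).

Elongation θ = 360° × 1/29.53 ≈ 12.2°.
Delay after the Sun = 12.2° / (15°/h) ≈ 0.81 h.
18:00 + 0.81 h ≈ 18:49 → 19:00 to the nearest hour.

19:00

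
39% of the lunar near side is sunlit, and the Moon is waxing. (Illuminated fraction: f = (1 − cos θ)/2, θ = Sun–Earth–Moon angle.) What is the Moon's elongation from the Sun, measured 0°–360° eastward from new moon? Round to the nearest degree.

From f = (1 − cos θ)/2: cos θ = 1 − 2×0.39 = 0.220; arccos → 77.3°.
Waxing ⇒ before full, so θ = 77.3°.

77°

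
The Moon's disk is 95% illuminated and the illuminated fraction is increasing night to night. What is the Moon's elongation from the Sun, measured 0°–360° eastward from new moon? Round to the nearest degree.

154°

From f = (1 − cos θ)/2: cos θ = 1 − 2×0.95 = -0.900; arccos → 154.2°.
The Moon is waxing (0°–180°), so θ = 154.2° directly.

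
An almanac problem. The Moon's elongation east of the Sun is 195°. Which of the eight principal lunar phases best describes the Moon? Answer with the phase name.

195° lies in the full moon sector of the 8-phase cycle.

full moon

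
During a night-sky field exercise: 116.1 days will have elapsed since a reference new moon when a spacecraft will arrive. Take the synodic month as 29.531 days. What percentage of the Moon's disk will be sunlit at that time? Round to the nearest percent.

5%

Reduce mod P: 116.1 − 3×29.531 = 27.51 d into the current lunation.
The Moon has covered 27.51/29.531 of its cycle, so θ ≈ 360° × 27.51/29.531 = 335.3°.
With cos θ = 0.909, the lit fraction is (1 − 0.909)/2 ≈ 0.046, so 5%.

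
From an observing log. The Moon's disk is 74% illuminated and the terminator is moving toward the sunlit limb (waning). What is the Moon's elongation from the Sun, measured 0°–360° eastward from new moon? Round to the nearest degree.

241°

From f = (1 − cos θ)/2: cos θ = 1 − 2×0.74 = -0.480; arccos → 118.7°.
Waning ⇒ past full, so θ = 360° − 118.7° = 241.3°.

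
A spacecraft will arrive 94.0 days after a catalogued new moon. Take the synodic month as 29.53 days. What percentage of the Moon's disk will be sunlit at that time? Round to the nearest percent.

Reduce mod P: 94.0 − 3×29.53 = 5.41 d into the current lunation.
Phase angle: θ = 360°·(5.41 d)/(29.53 d) = 66.0°.
cos 66.0° = 0.407, so f = (1 − 0.407)/2 = 0.296, so 30%.

30%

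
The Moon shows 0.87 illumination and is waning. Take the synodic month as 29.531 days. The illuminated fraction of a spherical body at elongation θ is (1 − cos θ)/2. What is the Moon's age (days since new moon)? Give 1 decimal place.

Invert f = (1 − cos θ)/2 to get cos θ = 1 − 2(0.87) = -0.740, hence θ₀ = arccos -0.740 = 137.7°.
A waning Moon lies in 180°–360°, so θ = 360° − 137.7° = 222.3°.
At 360°/29.531 d per day, 222.3° corresponds to 18.23 days.

18.2 days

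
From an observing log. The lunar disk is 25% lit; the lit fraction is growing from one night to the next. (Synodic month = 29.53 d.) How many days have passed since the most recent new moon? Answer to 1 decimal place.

Invert f = (1 − cos θ)/2 to get cos θ = 1 − 2(0.25) = 0.500, hence θ₀ = arccos 0.500 = 60.0°.
Before full moon the principal value applies: θ = 60.0°.
At 360°/29.53 d per day, 60.0° corresponds to 4.92 days.

4.9 days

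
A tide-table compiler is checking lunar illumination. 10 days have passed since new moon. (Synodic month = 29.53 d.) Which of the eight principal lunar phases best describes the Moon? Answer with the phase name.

θ ≈ 360° × 10/29.53 = 122°, which falls in the waxing gibbous sector.

waxing gibbous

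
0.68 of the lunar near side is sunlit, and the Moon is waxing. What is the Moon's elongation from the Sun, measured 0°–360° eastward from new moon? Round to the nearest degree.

cos θ = 1 − 2f = -0.360, giving a principal value of 111.1°.
Before full moon the principal value applies: θ = 111.1°.

111°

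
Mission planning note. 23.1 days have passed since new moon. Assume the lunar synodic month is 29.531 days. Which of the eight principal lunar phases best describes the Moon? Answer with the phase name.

θ ≈ 360° × 23.1/29.531 = 282°, which falls in the last quarter sector.

last quarter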